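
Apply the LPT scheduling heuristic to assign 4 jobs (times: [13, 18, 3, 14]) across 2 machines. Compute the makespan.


Sort jobs in decreasing order (LPT): [18, 14, 13, 3]
Assign each job to the least loaded machine:
  Machine 1: jobs [18, 3], load = 21
  Machine 2: jobs [14, 13], load = 27
Makespan = max load = 27

27


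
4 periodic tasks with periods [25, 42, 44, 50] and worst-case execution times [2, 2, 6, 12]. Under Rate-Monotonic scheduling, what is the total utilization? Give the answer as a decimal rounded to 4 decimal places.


Compute individual utilizations (exact fractions):
  Task 1: C/T = 2/25 (approx. 0.08)
  Task 2: C/T = 2/42 = 1/21 (approx. 0.0476)
  Task 3: C/T = 6/44 = 3/22 (approx. 0.1364)
  Task 4: C/T = 12/50 = 6/25 (approx. 0.24)
Total utilization U = 2/25 + 1/21 + 3/22 + 6/25 = 5821/11550
Rounded to 4 decimal places: U = 0.5040
RM (Liu & Layland) bound for 4 tasks = 0.756828; compare with U = 5821/11550 (approx. 0.503983)
U <= bound, so schedulable by RM sufficient condition.

0.5040


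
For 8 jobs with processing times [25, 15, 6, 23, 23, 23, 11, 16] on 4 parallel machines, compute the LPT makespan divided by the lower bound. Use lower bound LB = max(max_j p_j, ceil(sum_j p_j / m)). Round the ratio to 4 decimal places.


LPT order: [25, 23, 23, 23, 16, 15, 11, 6]
Machine loads after assignment: [31, 39, 38, 34]
LPT makespan = 39
Lower bound = max(max_job, ceil(total/4)) = max(25, 36) = 36
Ratio = 39 / 36 = 1.0833

1.0833


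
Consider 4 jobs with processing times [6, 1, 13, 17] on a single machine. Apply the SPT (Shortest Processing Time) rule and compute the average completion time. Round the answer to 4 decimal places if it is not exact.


Sort jobs by processing time (SPT order): [1, 6, 13, 17]
Compute completion times sequentially:
  Job 1: processing = 1, completes at 1
  Job 2: processing = 6, completes at 7
  Job 3: processing = 13, completes at 20
  Job 4: processing = 17, completes at 37
Sum of completion times = 65
Average completion time = 65/4 = 16.25

16.25


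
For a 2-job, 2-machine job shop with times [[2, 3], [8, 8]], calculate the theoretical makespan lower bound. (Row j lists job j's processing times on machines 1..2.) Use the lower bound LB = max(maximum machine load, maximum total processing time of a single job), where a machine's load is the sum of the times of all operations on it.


Machine loads:
  Machine 1: 2 + 8 = 10
  Machine 2: 3 + 8 = 11
Max machine load = 11
Job totals:
  Job 1: 5
  Job 2: 16
Max job total = 16
Lower bound = max(11, 16) = 16

16


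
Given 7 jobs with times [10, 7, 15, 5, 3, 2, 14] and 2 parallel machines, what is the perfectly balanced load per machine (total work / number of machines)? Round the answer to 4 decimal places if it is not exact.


Total processing time = 10 + 7 + 15 + 5 + 3 + 2 + 14 = 56
Number of machines = 2
Ideal balanced load = 56 / 2 = 28.0

28.0


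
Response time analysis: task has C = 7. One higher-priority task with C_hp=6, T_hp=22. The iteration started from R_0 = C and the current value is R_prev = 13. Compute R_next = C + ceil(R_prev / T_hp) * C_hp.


R_next = C + ceil(R_prev / T_hp) * C_hp
ceil(13 / 22) = ceil(0.5909) = 1
Interference = 1 * 6 = 6
R_next = 7 + 6 = 13
R_next = R_prev, so the iteration has converged (response time = 13).

13


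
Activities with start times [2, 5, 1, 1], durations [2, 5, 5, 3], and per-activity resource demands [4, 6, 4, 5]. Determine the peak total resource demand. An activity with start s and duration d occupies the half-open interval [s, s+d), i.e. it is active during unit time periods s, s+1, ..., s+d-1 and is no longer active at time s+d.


Each activity i is active on [start_i, start_i + duration_i).
Compute total resource usage per time slot:
  t=0: active resources = [], total = 0
  t=1: active resources = [4, 5], total = 9
  t=2: active resources = [4, 4, 5], total = 13
  t=3: active resources = [4, 4, 5], total = 13
  t=4: active resources = [4], total = 4
  t=5: active resources = [6, 4], total = 10
  t=6: active resources = [6], total = 6
  t=7: active resources = [6], total = 6
  t=8: active resources = [6], total = 6
  t=9: active resources = [6], total = 6
Peak resource demand = 13

13


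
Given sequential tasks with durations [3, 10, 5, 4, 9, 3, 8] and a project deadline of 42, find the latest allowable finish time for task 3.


LF(activity 3) = deadline - sum of successor durations
Successors: activities 4 through 7 with durations [4, 9, 3, 8]
Sum of successor durations = 24
LF = 42 - 24 = 18

18


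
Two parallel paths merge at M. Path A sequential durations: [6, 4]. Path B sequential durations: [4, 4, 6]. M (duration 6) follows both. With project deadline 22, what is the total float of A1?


Forward pass: ES(A1) = sum of predecessors on chain A = 0
EF = ES + duration = 0 + 6 = 6
Backward pass: LF(M) = deadline = 22; LS(M) = 22 - 6 = 16
LF(A1) = LS(M) - sum(successors on chain A) = 16 - 4 = 12
LS = LF - duration = 12 - 6 = 6
Total float = LS - ES = 6 - 0 = 6

6


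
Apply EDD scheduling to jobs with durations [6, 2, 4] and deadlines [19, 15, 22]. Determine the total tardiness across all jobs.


Sort by due date (EDD order): [(2, 15), (6, 19), (4, 22)]
Compute completion times and tardiness:
  Job 1: p=2, d=15, C=2, tardiness=max(0,2-15)=0
  Job 2: p=6, d=19, C=8, tardiness=max(0,8-19)=0
  Job 3: p=4, d=22, C=12, tardiness=max(0,12-22)=0
Total tardiness = 0

0


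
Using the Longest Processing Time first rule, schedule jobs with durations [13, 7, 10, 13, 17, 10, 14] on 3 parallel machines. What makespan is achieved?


Sort jobs in decreasing order (LPT): [17, 14, 13, 13, 10, 10, 7]
Assign each job to the least loaded machine:
  Machine 1: jobs [17, 10], load = 27
  Machine 2: jobs [14, 10, 7], load = 31
  Machine 3: jobs [13, 13], load = 26
Makespan = max load = 31

31


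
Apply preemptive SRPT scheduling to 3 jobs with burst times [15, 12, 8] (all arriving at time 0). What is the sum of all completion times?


Since all jobs arrive at t=0, SRPT equals SPT ordering.
SPT order: [8, 12, 15]
Completion times:
  Job 1: p=8, C=8
  Job 2: p=12, C=20
  Job 3: p=15, C=35
Total completion time = 8 + 20 + 35 = 63

63


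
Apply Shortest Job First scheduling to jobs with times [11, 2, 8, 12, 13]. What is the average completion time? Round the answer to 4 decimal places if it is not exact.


SJF order (ascending): [2, 8, 11, 12, 13]
Completion times:
  Job 1: burst=2, C=2
  Job 2: burst=8, C=10
  Job 3: burst=11, C=21
  Job 4: burst=12, C=33
  Job 5: burst=13, C=46
Average completion = 112/5 = 22.4

22.4


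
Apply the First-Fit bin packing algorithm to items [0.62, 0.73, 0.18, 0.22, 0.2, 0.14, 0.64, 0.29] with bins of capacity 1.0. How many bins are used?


Place items sequentially using First-Fit:
  Item 0.62 -> new Bin 1
  Item 0.73 -> new Bin 2
  Item 0.18 -> Bin 1 (now 0.8)
  Item 0.22 -> Bin 2 (now 0.95)
  Item 0.2 -> Bin 1 (now 1.0)
  Item 0.14 -> new Bin 3
  Item 0.64 -> Bin 3 (now 0.78)
  Item 0.29 -> new Bin 4
Total bins used = 4

4


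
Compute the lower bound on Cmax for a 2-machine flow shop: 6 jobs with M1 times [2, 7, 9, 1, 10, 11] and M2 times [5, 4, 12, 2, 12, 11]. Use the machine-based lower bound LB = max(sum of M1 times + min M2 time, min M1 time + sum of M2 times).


LB1 = sum(M1 times) + min(M2 times) = 40 + 2 = 42
LB2 = min(M1 times) + sum(M2 times) = 1 + 46 = 47
Lower bound = max(LB1, LB2) = max(42, 47) = 47

47


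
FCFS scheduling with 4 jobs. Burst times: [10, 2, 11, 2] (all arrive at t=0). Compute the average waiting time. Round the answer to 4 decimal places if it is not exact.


FCFS order (as given): [10, 2, 11, 2]
Waiting times:
  Job 1: wait = 0
  Job 2: wait = 10
  Job 3: wait = 12
  Job 4: wait = 23
Sum of waiting times = 45
Average waiting time = 45/4 = 11.25

11.25


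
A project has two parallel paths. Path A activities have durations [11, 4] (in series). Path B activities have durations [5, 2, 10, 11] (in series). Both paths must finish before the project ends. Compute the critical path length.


Path A total = 11 + 4 = 15
Path B total = 5 + 2 + 10 + 11 = 28
Critical path = longest path = max(15, 28) = 28

28


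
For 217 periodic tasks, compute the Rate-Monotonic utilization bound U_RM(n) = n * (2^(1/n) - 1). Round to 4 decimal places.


Compute 2^(1/217) = 1.0031993336
Subtract 1: 1.0031993336 - 1 = 0.0031993336
Multiply by n: 217 * 0.0031993336 = 0.6942553912
Round to 4 dp: 0.6943

0.6943


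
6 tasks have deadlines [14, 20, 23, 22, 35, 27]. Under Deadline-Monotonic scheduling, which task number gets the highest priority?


Sort tasks by relative deadline (ascending):
  Task 1: deadline = 14
  Task 2: deadline = 20
  Task 4: deadline = 22
  Task 3: deadline = 23
  Task 6: deadline = 27
  Task 5: deadline = 35
Priority order (highest first): [1, 2, 4, 3, 6, 5]
Highest priority task = 1

1


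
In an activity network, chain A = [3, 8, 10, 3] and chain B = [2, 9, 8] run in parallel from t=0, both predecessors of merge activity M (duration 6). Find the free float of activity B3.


ES(B3) = sum of predecessors on chain B = 11
EF(B3) = ES + duration = 11 + 8 = 19
Successor of B3 is M. ES(M) = max(sum(A), sum(B)) = max(24, 19) = 24
Free float = ES(successor) - EF(current) = 24 - 19 = 5

5


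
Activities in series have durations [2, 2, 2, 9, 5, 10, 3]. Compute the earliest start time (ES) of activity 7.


Activity 7 starts after activities 1 through 6 complete.
Predecessor durations: [2, 2, 2, 9, 5, 10]
ES = 2 + 2 + 2 + 9 + 5 + 10 = 30

30


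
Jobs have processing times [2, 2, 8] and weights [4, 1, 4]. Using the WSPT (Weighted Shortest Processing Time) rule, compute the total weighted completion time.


Compute p/w ratios and sort ascending (WSPT): [(2, 4), (2, 1), (8, 4)]
Compute weighted completion times:
  Job (p=2,w=4): C=2, w*C=4*2=8
  Job (p=2,w=1): C=4, w*C=1*4=4
  Job (p=8,w=4): C=12, w*C=4*12=48
Total weighted completion time = 60

60


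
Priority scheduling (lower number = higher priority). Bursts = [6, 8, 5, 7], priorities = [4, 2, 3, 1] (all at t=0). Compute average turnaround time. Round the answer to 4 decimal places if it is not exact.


Sort by priority (ascending = highest first):
Order: [(1, 7), (2, 8), (3, 5), (4, 6)]
Completion times:
  Priority 1, burst=7, C=7
  Priority 2, burst=8, C=15
  Priority 3, burst=5, C=20
  Priority 4, burst=6, C=26
Average turnaround = 68/4 = 17.0

17.0


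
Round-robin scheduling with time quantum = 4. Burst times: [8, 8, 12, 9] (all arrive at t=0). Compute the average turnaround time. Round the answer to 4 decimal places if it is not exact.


Time quantum = 4
Execution trace:
  J1 runs 4 units, time = 4
  J2 runs 4 units, time = 8
  J3 runs 4 units, time = 12
  J4 runs 4 units, time = 16
  J1 runs 4 units, time = 20
  J2 runs 4 units, time = 24
  J3 runs 4 units, time = 28
  J4 runs 4 units, time = 32
  J3 runs 4 units, time = 36
  J4 runs 1 units, time = 37
Finish times: [20, 24, 36, 37]
Average turnaround = 117/4 = 29.25

29.25


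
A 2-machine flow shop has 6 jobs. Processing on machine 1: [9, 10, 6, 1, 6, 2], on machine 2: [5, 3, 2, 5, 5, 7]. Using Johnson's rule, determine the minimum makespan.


Apply Johnson's rule:
  Group 1 (a <= b): [(4, 1, 5), (6, 2, 7)]
  Group 2 (a > b): [(1, 9, 5), (5, 6, 5), (2, 10, 3), (3, 6, 2)]
Optimal job order: [4, 6, 1, 5, 2, 3]
Schedule:
  Job 4: M1 done at 1, M2 done at 6
  Job 6: M1 done at 3, M2 done at 13
  Job 1: M1 done at 12, M2 done at 18
  Job 5: M1 done at 18, M2 done at 23
  Job 2: M1 done at 28, M2 done at 31
  Job 3: M1 done at 34, M2 done at 36
Makespan = 36

36


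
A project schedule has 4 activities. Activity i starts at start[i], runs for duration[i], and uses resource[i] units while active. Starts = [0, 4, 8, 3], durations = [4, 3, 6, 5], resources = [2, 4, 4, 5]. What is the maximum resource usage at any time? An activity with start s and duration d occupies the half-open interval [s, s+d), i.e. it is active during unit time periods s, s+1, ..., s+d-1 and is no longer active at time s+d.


Each activity i is active on [start_i, start_i + duration_i).
Compute total resource usage per time slot:
  t=0: active resources = [2], total = 2
  t=1: active resources = [2], total = 2
  t=2: active resources = [2], total = 2
  t=3: active resources = [2, 5], total = 7
  t=4: active resources = [4, 5], total = 9
  t=5: active resources = [4, 5], total = 9
  t=6: active resources = [4, 5], total = 9
  t=7: active resources = [5], total = 5
  t=8: active resources = [4], total = 4
  t=9: active resources = [4], total = 4
  t=10: active resources = [4], total = 4
  t=11: active resources = [4], total = 4
  t=12: active resources = [4], total = 4
  t=13: active resources = [4], total = 4
Peak resource demand = 9

9


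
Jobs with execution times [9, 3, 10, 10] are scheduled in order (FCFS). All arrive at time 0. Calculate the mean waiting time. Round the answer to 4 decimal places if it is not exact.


FCFS order (as given): [9, 3, 10, 10]
Waiting times:
  Job 1: wait = 0
  Job 2: wait = 9
  Job 3: wait = 12
  Job 4: wait = 22
Sum of waiting times = 43
Average waiting time = 43/4 = 10.75

10.75


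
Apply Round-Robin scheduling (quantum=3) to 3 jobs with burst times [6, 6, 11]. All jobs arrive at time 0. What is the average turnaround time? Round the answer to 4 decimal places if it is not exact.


Time quantum = 3
Execution trace:
  J1 runs 3 units, time = 3
  J2 runs 3 units, time = 6
  J3 runs 3 units, time = 9
  J1 runs 3 units, time = 12
  J2 runs 3 units, time = 15
  J3 runs 3 units, time = 18
  J3 runs 3 units, time = 21
  J3 runs 2 units, time = 23
Finish times: [12, 15, 23]
Average turnaround = 50/3 = 16.6667

16.6667


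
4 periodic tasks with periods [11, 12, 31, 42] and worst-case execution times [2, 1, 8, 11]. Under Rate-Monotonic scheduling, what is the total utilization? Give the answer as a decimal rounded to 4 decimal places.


Compute individual utilizations (exact fractions):
  Task 1: C/T = 2/11 (approx. 0.1818)
  Task 2: C/T = 1/12 (approx. 0.0833)
  Task 3: C/T = 8/31 (approx. 0.2581)
  Task 4: C/T = 11/42 (approx. 0.2619)
Total utilization U = 2/11 + 1/12 + 8/31 + 11/42 = 22489/28644
Rounded to 4 decimal places: U = 0.7851
RM (Liu & Layland) bound for 4 tasks = 0.756828; compare with U = 22489/28644 (approx. 0.785121)
bound < U <= 1, so the RM sufficient condition is not met (inconclusive; an exact test such as response-time analysis is needed).

0.7851


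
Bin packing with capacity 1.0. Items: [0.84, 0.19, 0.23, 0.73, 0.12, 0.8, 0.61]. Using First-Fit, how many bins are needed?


Place items sequentially using First-Fit:
  Item 0.84 -> new Bin 1
  Item 0.19 -> new Bin 2
  Item 0.23 -> Bin 2 (now 0.42)
  Item 0.73 -> new Bin 3
  Item 0.12 -> Bin 1 (now 0.96)
  Item 0.8 -> new Bin 4
  Item 0.61 -> new Bin 5
Total bins used = 5

5


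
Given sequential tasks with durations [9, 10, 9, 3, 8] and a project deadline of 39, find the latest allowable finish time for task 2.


LF(activity 2) = deadline - sum of successor durations
Successors: activities 3 through 5 with durations [9, 3, 8]
Sum of successor durations = 20
LF = 39 - 20 = 19

19


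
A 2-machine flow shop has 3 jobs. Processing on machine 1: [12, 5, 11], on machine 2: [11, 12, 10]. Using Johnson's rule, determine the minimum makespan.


Apply Johnson's rule:
  Group 1 (a <= b): [(2, 5, 12)]
  Group 2 (a > b): [(1, 12, 11), (3, 11, 10)]
Optimal job order: [2, 1, 3]
Schedule:
  Job 2: M1 done at 5, M2 done at 17
  Job 1: M1 done at 17, M2 done at 28
  Job 3: M1 done at 28, M2 done at 38
Makespan = 38

38


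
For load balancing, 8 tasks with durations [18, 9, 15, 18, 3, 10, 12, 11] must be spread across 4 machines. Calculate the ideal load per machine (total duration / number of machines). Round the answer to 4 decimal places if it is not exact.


Total processing time = 18 + 9 + 15 + 18 + 3 + 10 + 12 + 11 = 96
Number of machines = 4
Ideal balanced load = 96 / 4 = 24.0

24.0


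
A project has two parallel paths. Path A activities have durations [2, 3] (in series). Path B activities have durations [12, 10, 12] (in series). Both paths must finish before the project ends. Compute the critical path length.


Path A total = 2 + 3 = 5
Path B total = 12 + 10 + 12 = 34
Critical path = longest path = max(5, 34) = 34

34


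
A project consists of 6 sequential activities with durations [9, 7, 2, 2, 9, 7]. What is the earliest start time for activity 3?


Activity 3 starts after activities 1 through 2 complete.
Predecessor durations: [9, 7]
ES = 9 + 7 = 16

16


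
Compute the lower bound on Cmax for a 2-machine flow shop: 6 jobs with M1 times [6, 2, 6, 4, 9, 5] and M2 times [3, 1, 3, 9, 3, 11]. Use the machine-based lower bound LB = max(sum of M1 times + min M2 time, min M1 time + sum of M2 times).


LB1 = sum(M1 times) + min(M2 times) = 32 + 1 = 33
LB2 = min(M1 times) + sum(M2 times) = 2 + 30 = 32
Lower bound = max(LB1, LB2) = max(33, 32) = 33

33


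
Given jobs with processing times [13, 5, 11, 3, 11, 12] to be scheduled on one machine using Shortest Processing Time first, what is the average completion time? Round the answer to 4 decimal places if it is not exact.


Sort jobs by processing time (SPT order): [3, 5, 11, 11, 12, 13]
Compute completion times sequentially:
  Job 1: processing = 3, completes at 3
  Job 2: processing = 5, completes at 8
  Job 3: processing = 11, completes at 19
  Job 4: processing = 11, completes at 30
  Job 5: processing = 12, completes at 42
  Job 6: processing = 13, completes at 55
Sum of completion times = 157
Average completion time = 157/6 = 26.1667

26.1667


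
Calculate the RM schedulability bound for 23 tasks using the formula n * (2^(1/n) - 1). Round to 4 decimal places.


Compute 2^(1/23) = 1.0305955448
Subtract 1: 1.0305955448 - 1 = 0.0305955448
Multiply by n: 23 * 0.0305955448 = 0.7036975304
Round to 4 dp: 0.7037

0.7037


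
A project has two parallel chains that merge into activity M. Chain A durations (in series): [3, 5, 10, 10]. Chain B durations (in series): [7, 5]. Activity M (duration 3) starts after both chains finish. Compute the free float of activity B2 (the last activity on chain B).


ES(B2) = sum of predecessors on chain B = 7
EF(B2) = ES + duration = 7 + 5 = 12
Successor of B2 is M. ES(M) = max(sum(A), sum(B)) = max(28, 12) = 28
Free float = ES(successor) - EF(current) = 28 - 12 = 16

16


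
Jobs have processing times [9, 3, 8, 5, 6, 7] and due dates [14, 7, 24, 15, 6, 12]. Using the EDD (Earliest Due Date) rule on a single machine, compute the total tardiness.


Sort by due date (EDD order): [(6, 6), (3, 7), (7, 12), (9, 14), (5, 15), (8, 24)]
Compute completion times and tardiness:
  Job 1: p=6, d=6, C=6, tardiness=max(0,6-6)=0
  Job 2: p=3, d=7, C=9, tardiness=max(0,9-7)=2
  Job 3: p=7, d=12, C=16, tardiness=max(0,16-12)=4
  Job 4: p=9, d=14, C=25, tardiness=max(0,25-14)=11
  Job 5: p=5, d=15, C=30, tardiness=max(0,30-15)=15
  Job 6: p=8, d=24, C=38, tardiness=max(0,38-24)=14
Total tardiness = 46

46


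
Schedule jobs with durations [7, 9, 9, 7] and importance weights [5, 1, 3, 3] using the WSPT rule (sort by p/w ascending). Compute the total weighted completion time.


Compute p/w ratios and sort ascending (WSPT): [(7, 5), (7, 3), (9, 3), (9, 1)]
Compute weighted completion times:
  Job (p=7,w=5): C=7, w*C=5*7=35
  Job (p=7,w=3): C=14, w*C=3*14=42
  Job (p=9,w=3): C=23, w*C=3*23=69
  Job (p=9,w=1): C=32, w*C=1*32=32
Total weighted completion time = 178

178


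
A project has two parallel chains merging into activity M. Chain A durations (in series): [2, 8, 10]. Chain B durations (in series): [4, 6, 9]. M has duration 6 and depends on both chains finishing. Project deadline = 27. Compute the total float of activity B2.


Forward pass: ES(B2) = sum of predecessors on chain B = 4
EF = ES + duration = 4 + 6 = 10
Backward pass: LF(M) = deadline = 27; LS(M) = 27 - 6 = 21
LF(B2) = LS(M) - sum(successors on chain B) = 21 - 9 = 12
LS = LF - duration = 12 - 6 = 6
Total float = LS - ES = 6 - 4 = 2

2


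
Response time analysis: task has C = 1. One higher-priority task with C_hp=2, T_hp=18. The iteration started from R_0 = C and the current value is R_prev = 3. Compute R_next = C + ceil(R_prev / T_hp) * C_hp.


R_next = C + ceil(R_prev / T_hp) * C_hp
ceil(3 / 18) = ceil(0.1667) = 1
Interference = 1 * 2 = 2
R_next = 1 + 2 = 3
R_next = R_prev, so the iteration has converged (response time = 3).

3


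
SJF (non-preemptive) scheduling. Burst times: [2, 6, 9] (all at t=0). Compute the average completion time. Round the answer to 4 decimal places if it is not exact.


SJF order (ascending): [2, 6, 9]
Completion times:
  Job 1: burst=2, C=2
  Job 2: burst=6, C=8
  Job 3: burst=9, C=17
Average completion = 27/3 = 9.0

9.0


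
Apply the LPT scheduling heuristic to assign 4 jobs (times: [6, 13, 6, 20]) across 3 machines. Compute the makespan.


Sort jobs in decreasing order (LPT): [20, 13, 6, 6]
Assign each job to the least loaded machine:
  Machine 1: jobs [20], load = 20
  Machine 2: jobs [13], load = 13
  Machine 3: jobs [6, 6], load = 12
Makespan = max load = 20

20


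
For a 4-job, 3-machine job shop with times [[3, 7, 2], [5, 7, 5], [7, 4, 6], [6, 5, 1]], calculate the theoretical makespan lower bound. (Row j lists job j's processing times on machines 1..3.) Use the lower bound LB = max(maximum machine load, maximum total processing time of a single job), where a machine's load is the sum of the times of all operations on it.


Machine loads:
  Machine 1: 3 + 5 + 7 + 6 = 21
  Machine 2: 7 + 7 + 4 + 5 = 23
  Machine 3: 2 + 5 + 6 + 1 = 14
Max machine load = 23
Job totals:
  Job 1: 12
  Job 2: 17
  Job 3: 17
  Job 4: 12
Max job total = 17
Lower bound = max(23, 17) = 23

23


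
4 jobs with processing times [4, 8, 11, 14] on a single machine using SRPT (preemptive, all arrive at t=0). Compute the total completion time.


Since all jobs arrive at t=0, SRPT equals SPT ordering.
SPT order: [4, 8, 11, 14]
Completion times:
  Job 1: p=4, C=4
  Job 2: p=8, C=12
  Job 3: p=11, C=23
  Job 4: p=14, C=37
Total completion time = 4 + 12 + 23 + 37 = 76

76


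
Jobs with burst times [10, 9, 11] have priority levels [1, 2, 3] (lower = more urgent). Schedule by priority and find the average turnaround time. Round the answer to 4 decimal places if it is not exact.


Sort by priority (ascending = highest first):
Order: [(1, 10), (2, 9), (3, 11)]
Completion times:
  Priority 1, burst=10, C=10
  Priority 2, burst=9, C=19
  Priority 3, burst=11, C=30
Average turnaround = 59/3 = 19.6667

19.6667


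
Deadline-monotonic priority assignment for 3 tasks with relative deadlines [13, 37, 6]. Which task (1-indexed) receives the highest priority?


Sort tasks by relative deadline (ascending):
  Task 3: deadline = 6
  Task 1: deadline = 13
  Task 2: deadline = 37
Priority order (highest first): [3, 1, 2]
Highest priority task = 3

3


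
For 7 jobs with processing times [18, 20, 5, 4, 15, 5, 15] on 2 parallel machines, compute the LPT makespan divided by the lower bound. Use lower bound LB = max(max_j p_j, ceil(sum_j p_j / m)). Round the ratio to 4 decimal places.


LPT order: [20, 18, 15, 15, 5, 5, 4]
Machine loads after assignment: [40, 42]
LPT makespan = 42
Lower bound = max(max_job, ceil(total/2)) = max(20, 41) = 41
Ratio = 42 / 41 = 1.0244

1.0244


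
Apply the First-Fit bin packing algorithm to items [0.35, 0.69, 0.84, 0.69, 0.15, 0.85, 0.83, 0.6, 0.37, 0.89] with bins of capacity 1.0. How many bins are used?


Place items sequentially using First-Fit:
  Item 0.35 -> new Bin 1
  Item 0.69 -> new Bin 2
  Item 0.84 -> new Bin 3
  Item 0.69 -> new Bin 4
  Item 0.15 -> Bin 1 (now 0.5)
  Item 0.85 -> new Bin 5
  Item 0.83 -> new Bin 6
  Item 0.6 -> new Bin 7
  Item 0.37 -> Bin 1 (now 0.87)
  Item 0.89 -> new Bin 8
Total bins used = 8

8


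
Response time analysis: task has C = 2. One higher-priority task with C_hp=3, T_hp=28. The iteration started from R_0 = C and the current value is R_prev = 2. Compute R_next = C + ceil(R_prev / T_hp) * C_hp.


R_next = C + ceil(R_prev / T_hp) * C_hp
ceil(2 / 28) = ceil(0.0714) = 1
Interference = 1 * 3 = 3
R_next = 2 + 3 = 5

5


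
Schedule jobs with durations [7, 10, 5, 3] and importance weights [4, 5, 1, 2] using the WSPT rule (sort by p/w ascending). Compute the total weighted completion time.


Compute p/w ratios and sort ascending (WSPT): [(3, 2), (7, 4), (10, 5), (5, 1)]
Compute weighted completion times:
  Job (p=3,w=2): C=3, w*C=2*3=6
  Job (p=7,w=4): C=10, w*C=4*10=40
  Job (p=10,w=5): C=20, w*C=5*20=100
  Job (p=5,w=1): C=25, w*C=1*25=25
Total weighted completion time = 171

171


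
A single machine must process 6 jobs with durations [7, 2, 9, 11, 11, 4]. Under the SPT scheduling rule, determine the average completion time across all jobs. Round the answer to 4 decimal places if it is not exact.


Sort jobs by processing time (SPT order): [2, 4, 7, 9, 11, 11]
Compute completion times sequentially:
  Job 1: processing = 2, completes at 2
  Job 2: processing = 4, completes at 6
  Job 3: processing = 7, completes at 13
  Job 4: processing = 9, completes at 22
  Job 5: processing = 11, completes at 33
  Job 6: processing = 11, completes at 44
Sum of completion times = 120
Average completion time = 120/6 = 20.0

20.0


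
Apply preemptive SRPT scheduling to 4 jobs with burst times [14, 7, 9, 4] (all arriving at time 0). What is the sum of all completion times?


Since all jobs arrive at t=0, SRPT equals SPT ordering.
SPT order: [4, 7, 9, 14]
Completion times:
  Job 1: p=4, C=4
  Job 2: p=7, C=11
  Job 3: p=9, C=20
  Job 4: p=14, C=34
Total completion time = 4 + 11 + 20 + 34 = 69

69


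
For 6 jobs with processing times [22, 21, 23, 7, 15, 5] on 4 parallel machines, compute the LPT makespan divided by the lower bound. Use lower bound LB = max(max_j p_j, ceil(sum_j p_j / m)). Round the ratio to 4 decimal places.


LPT order: [23, 22, 21, 15, 7, 5]
Machine loads after assignment: [23, 22, 26, 22]
LPT makespan = 26
Lower bound = max(max_job, ceil(total/4)) = max(23, 24) = 24
Ratio = 26 / 24 = 1.0833

1.0833


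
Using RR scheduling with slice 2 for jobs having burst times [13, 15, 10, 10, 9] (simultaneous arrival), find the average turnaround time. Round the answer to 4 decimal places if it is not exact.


Time quantum = 2
Execution trace:
  J1 runs 2 units, time = 2
  J2 runs 2 units, time = 4
  J3 runs 2 units, time = 6
  J4 runs 2 units, time = 8
  J5 runs 2 units, time = 10
  J1 runs 2 units, time = 12
  J2 runs 2 units, time = 14
  J3 runs 2 units, time = 16
  J4 runs 2 units, time = 18
  J5 runs 2 units, time = 20
  J1 runs 2 units, time = 22
  J2 runs 2 units, time = 24
  J3 runs 2 units, time = 26
  J4 runs 2 units, time = 28
  J5 runs 2 units, time = 30
  J1 runs 2 units, time = 32
  J2 runs 2 units, time = 34
  J3 runs 2 units, time = 36
  J4 runs 2 units, time = 38
  J5 runs 2 units, time = 40
  J1 runs 2 units, time = 42
  J2 runs 2 units, time = 44
  J3 runs 2 units, time = 46
  J4 runs 2 units, time = 48
  J5 runs 1 units, time = 49
  J1 runs 2 units, time = 51
  J2 runs 2 units, time = 53
  J1 runs 1 units, time = 54
  J2 runs 2 units, time = 56
  J2 runs 1 units, time = 57
Finish times: [54, 57, 46, 48, 49]
Average turnaround = 254/5 = 50.8

50.8


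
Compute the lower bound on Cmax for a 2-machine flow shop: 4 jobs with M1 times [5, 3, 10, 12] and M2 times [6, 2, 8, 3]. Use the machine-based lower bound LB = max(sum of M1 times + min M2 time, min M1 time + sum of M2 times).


LB1 = sum(M1 times) + min(M2 times) = 30 + 2 = 32
LB2 = min(M1 times) + sum(M2 times) = 3 + 19 = 22
Lower bound = max(LB1, LB2) = max(32, 22) = 32

32


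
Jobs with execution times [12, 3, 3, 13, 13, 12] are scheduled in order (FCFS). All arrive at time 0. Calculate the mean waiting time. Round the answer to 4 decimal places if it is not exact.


FCFS order (as given): [12, 3, 3, 13, 13, 12]
Waiting times:
  Job 1: wait = 0
  Job 2: wait = 12
  Job 3: wait = 15
  Job 4: wait = 18
  Job 5: wait = 31
  Job 6: wait = 44
Sum of waiting times = 120
Average waiting time = 120/6 = 20.0

20.0


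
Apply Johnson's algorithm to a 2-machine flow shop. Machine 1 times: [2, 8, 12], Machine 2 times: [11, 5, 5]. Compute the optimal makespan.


Apply Johnson's rule:
  Group 1 (a <= b): [(1, 2, 11)]
  Group 2 (a > b): [(2, 8, 5), (3, 12, 5)]
Optimal job order: [1, 2, 3]
Schedule:
  Job 1: M1 done at 2, M2 done at 13
  Job 2: M1 done at 10, M2 done at 18
  Job 3: M1 done at 22, M2 done at 27
Makespan = 27

27


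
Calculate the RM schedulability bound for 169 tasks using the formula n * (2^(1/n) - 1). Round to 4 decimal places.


Compute 2^(1/169) = 1.0041098851
Subtract 1: 1.0041098851 - 1 = 0.0041098851
Multiply by n: 169 * 0.0041098851 = 0.6945705819
Round to 4 dp: 0.6946

0.6946


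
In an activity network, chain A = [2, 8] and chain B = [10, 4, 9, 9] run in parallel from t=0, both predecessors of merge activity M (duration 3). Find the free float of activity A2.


ES(A2) = sum of predecessors on chain A = 2
EF(A2) = ES + duration = 2 + 8 = 10
Successor of A2 is M. ES(M) = max(sum(A), sum(B)) = max(10, 32) = 32
Free float = ES(successor) - EF(current) = 32 - 10 = 22

22


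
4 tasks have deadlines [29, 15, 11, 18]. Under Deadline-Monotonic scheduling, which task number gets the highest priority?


Sort tasks by relative deadline (ascending):
  Task 3: deadline = 11
  Task 2: deadline = 15
  Task 4: deadline = 18
  Task 1: deadline = 29
Priority order (highest first): [3, 2, 4, 1]
Highest priority task = 3

3


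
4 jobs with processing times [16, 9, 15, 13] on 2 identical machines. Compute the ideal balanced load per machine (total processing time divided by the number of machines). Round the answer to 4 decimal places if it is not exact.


Total processing time = 16 + 9 + 15 + 13 = 53
Number of machines = 2
Ideal balanced load = 53 / 2 = 26.5

26.5


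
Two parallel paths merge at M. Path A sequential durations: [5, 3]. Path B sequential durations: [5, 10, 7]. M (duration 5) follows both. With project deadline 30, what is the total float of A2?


Forward pass: ES(A2) = sum of predecessors on chain A = 5
EF = ES + duration = 5 + 3 = 8
Backward pass: LF(M) = deadline = 30; LS(M) = 30 - 5 = 25
LF(A2) = LS(M) - sum(successors on chain A) = 25 - 0 = 25
LS = LF - duration = 25 - 3 = 22
Total float = LS - ES = 22 - 5 = 17

17


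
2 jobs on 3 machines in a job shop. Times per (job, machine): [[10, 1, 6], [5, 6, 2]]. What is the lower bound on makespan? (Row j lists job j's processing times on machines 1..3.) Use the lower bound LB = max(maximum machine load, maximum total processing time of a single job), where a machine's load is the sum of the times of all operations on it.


Machine loads:
  Machine 1: 10 + 5 = 15
  Machine 2: 1 + 6 = 7
  Machine 3: 6 + 2 = 8
Max machine load = 15
Job totals:
  Job 1: 17
  Job 2: 13
Max job total = 17
Lower bound = max(15, 17) = 17

17


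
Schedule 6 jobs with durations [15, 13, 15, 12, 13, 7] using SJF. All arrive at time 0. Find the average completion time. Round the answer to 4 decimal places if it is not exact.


SJF order (ascending): [7, 12, 13, 13, 15, 15]
Completion times:
  Job 1: burst=7, C=7
  Job 2: burst=12, C=19
  Job 3: burst=13, C=32
  Job 4: burst=13, C=45
  Job 5: burst=15, C=60
  Job 6: burst=15, C=75
Average completion = 238/6 = 39.6667

39.6667


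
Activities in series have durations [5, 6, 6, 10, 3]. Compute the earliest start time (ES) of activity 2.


Activity 2 starts after activities 1 through 1 complete.
Predecessor durations: [5]
ES = 5 = 5

5


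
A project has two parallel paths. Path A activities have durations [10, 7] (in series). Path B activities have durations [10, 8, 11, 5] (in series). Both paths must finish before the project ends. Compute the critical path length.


Path A total = 10 + 7 = 17
Path B total = 10 + 8 + 11 + 5 = 34
Critical path = longest path = max(17, 34) = 34

34


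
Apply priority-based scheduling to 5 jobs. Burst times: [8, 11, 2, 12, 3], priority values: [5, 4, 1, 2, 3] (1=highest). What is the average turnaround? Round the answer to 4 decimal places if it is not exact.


Sort by priority (ascending = highest first):
Order: [(1, 2), (2, 12), (3, 3), (4, 11), (5, 8)]
Completion times:
  Priority 1, burst=2, C=2
  Priority 2, burst=12, C=14
  Priority 3, burst=3, C=17
  Priority 4, burst=11, C=28
  Priority 5, burst=8, C=36
Average turnaround = 97/5 = 19.4

19.4


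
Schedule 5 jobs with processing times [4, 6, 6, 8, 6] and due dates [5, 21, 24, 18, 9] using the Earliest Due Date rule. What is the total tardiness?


Sort by due date (EDD order): [(4, 5), (6, 9), (8, 18), (6, 21), (6, 24)]
Compute completion times and tardiness:
  Job 1: p=4, d=5, C=4, tardiness=max(0,4-5)=0
  Job 2: p=6, d=9, C=10, tardiness=max(0,10-9)=1
  Job 3: p=8, d=18, C=18, tardiness=max(0,18-18)=0
  Job 4: p=6, d=21, C=24, tardiness=max(0,24-21)=3
  Job 5: p=6, d=24, C=30, tardiness=max(0,30-24)=6
Total tardiness = 10

10


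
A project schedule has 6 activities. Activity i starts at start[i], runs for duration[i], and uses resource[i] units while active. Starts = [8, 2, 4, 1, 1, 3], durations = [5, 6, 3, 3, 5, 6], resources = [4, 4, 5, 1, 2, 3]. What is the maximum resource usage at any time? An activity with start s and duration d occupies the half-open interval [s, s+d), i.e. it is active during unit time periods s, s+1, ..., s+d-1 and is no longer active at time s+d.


Each activity i is active on [start_i, start_i + duration_i).
Compute total resource usage per time slot:
  t=0: active resources = [], total = 0
  t=1: active resources = [1, 2], total = 3
  t=2: active resources = [4, 1, 2], total = 7
  t=3: active resources = [4, 1, 2, 3], total = 10
  t=4: active resources = [4, 5, 2, 3], total = 14
  t=5: active resources = [4, 5, 2, 3], total = 14
  t=6: active resources = [4, 5, 3], total = 12
  t=7: active resources = [4, 3], total = 7
  t=8: active resources = [4, 3], total = 7
  t=9: active resources = [4], total = 4
  t=10: active resources = [4], total = 4
  t=11: active resources = [4], total = 4
  t=12: active resources = [4], total = 4
Peak resource demand = 14

14


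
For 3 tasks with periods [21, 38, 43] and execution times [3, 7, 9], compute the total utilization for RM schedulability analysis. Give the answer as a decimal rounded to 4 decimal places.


Compute individual utilizations (exact fractions):
  Task 1: C/T = 3/21 = 1/7 (approx. 0.1429)
  Task 2: C/T = 7/38 (approx. 0.1842)
  Task 3: C/T = 9/43 (approx. 0.2093)
Total utilization U = 1/7 + 7/38 + 9/43 = 6135/11438
Rounded to 4 decimal places: U = 0.5364
RM (Liu & Layland) bound for 3 tasks = 0.779763; compare with U = 6135/11438 (approx. 0.536370)
U <= bound, so schedulable by RM sufficient condition.

0.5364


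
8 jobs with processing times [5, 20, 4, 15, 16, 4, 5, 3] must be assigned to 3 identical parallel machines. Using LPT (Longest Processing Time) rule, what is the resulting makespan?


Sort jobs in decreasing order (LPT): [20, 16, 15, 5, 5, 4, 4, 3]
Assign each job to the least loaded machine:
  Machine 1: jobs [20, 4], load = 24
  Machine 2: jobs [16, 5, 3], load = 24
  Machine 3: jobs [15, 5, 4], load = 24
Makespan = max load = 24

24


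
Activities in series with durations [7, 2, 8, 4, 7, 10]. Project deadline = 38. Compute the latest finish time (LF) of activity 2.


LF(activity 2) = deadline - sum of successor durations
Successors: activities 3 through 6 with durations [8, 4, 7, 10]
Sum of successor durations = 29
LF = 38 - 29 = 9

9


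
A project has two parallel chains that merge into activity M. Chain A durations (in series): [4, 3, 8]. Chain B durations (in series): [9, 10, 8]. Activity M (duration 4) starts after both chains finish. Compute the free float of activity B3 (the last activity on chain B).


ES(B3) = sum of predecessors on chain B = 19
EF(B3) = ES + duration = 19 + 8 = 27
Successor of B3 is M. ES(M) = max(sum(A), sum(B)) = max(15, 27) = 27
Free float = ES(successor) - EF(current) = 27 - 27 = 0

0


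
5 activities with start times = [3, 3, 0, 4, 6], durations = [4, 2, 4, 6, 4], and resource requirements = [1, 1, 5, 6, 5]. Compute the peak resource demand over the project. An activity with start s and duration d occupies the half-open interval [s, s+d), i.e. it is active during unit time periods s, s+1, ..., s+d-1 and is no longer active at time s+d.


Each activity i is active on [start_i, start_i + duration_i).
Compute total resource usage per time slot:
  t=0: active resources = [5], total = 5
  t=1: active resources = [5], total = 5
  t=2: active resources = [5], total = 5
  t=3: active resources = [1, 1, 5], total = 7
  t=4: active resources = [1, 1, 6], total = 8
  t=5: active resources = [1, 6], total = 7
  t=6: active resources = [1, 6, 5], total = 12
  t=7: active resources = [6, 5], total = 11
  t=8: active resources = [6, 5], total = 11
  t=9: active resources = [6, 5], total = 11
Peak resource demand = 12

12


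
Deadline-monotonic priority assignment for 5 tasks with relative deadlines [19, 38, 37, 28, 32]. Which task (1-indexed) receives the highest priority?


Sort tasks by relative deadline (ascending):
  Task 1: deadline = 19
  Task 4: deadline = 28
  Task 5: deadline = 32
  Task 3: deadline = 37
  Task 2: deadline = 38
Priority order (highest first): [1, 4, 5, 3, 2]
Highest priority task = 1

1


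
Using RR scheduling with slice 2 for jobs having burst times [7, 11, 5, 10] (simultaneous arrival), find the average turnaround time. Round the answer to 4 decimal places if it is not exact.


Time quantum = 2
Execution trace:
  J1 runs 2 units, time = 2
  J2 runs 2 units, time = 4
  J3 runs 2 units, time = 6
  J4 runs 2 units, time = 8
  J1 runs 2 units, time = 10
  J2 runs 2 units, time = 12
  J3 runs 2 units, time = 14
  J4 runs 2 units, time = 16
  J1 runs 2 units, time = 18
  J2 runs 2 units, time = 20
  J3 runs 1 units, time = 21
  J4 runs 2 units, time = 23
  J1 runs 1 units, time = 24
  J2 runs 2 units, time = 26
  J4 runs 2 units, time = 28
  J2 runs 2 units, time = 30
  J4 runs 2 units, time = 32
  J2 runs 1 units, time = 33
Finish times: [24, 33, 21, 32]
Average turnaround = 110/4 = 27.5

27.5


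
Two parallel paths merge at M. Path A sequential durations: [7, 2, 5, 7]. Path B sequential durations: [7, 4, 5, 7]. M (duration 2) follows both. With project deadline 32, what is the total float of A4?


Forward pass: ES(A4) = sum of predecessors on chain A = 14
EF = ES + duration = 14 + 7 = 21
Backward pass: LF(M) = deadline = 32; LS(M) = 32 - 2 = 30
LF(A4) = LS(M) - sum(successors on chain A) = 30 - 0 = 30
LS = LF - duration = 30 - 7 = 23
Total float = LS - ES = 23 - 14 = 9

9


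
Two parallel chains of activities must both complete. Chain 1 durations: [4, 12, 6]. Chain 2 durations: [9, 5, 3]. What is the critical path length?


Path A total = 4 + 12 + 6 = 22
Path B total = 9 + 5 + 3 = 17
Critical path = longest path = max(22, 17) = 22

22


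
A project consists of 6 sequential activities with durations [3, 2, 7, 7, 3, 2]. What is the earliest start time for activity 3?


Activity 3 starts after activities 1 through 2 complete.
Predecessor durations: [3, 2]
ES = 3 + 2 = 5

5


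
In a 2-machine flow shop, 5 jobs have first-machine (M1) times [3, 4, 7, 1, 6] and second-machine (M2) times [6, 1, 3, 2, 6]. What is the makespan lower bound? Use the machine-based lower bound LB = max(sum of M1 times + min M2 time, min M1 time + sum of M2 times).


LB1 = sum(M1 times) + min(M2 times) = 21 + 1 = 22
LB2 = min(M1 times) + sum(M2 times) = 1 + 18 = 19
Lower bound = max(LB1, LB2) = max(22, 19) = 22

22


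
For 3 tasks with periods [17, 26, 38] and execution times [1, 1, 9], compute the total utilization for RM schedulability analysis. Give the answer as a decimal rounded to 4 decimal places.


Compute individual utilizations (exact fractions):
  Task 1: C/T = 1/17 (approx. 0.0588)
  Task 2: C/T = 1/26 (approx. 0.0385)
  Task 3: C/T = 9/38 (approx. 0.2368)
Total utilization U = 1/17 + 1/26 + 9/38 = 1403/4199
Rounded to 4 decimal places: U = 0.3341
RM (Liu & Layland) bound for 3 tasks = 0.779763; compare with U = 1403/4199 (approx. 0.334127)
U <= bound, so schedulable by RM sufficient condition.

0.3341
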